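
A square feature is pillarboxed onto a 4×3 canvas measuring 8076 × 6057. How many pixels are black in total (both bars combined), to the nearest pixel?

12229083 pixels

Since 1.000 < 1.333, the feature is height-limited.
Content width = 6057 × 1/1 ≈ 6057.0000 px.
Black = 8076 − 6057.0000 = 2019.0000 px.
Bar area = 2019.0000 × 6057 ≈ 12229083 px.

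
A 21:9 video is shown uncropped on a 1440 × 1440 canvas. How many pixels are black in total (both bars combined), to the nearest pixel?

1184914 pixels

21:9 is wider than 1:1, so it spans the full width.
That makes the image 617.1429 px tall (1440 × 9/21).
1440 − 617.1429 = 822.8571 px of bars.
That's 822.8571 × 1440 ≈ 1184914 black pixels.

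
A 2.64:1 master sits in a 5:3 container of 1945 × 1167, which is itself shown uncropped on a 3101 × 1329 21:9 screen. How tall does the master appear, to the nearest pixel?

First fit — 2.64:1 into 1945×1167 spans the width: 1945.00 × 736.74.
5:3 in 3101×1329: fills the height, so the intermediate becomes 2215.00 × 1329.00 — a scale of ×1.1388.
The master scales with it: height 736.74 × 1.1388 ≈ 839.02.

839 px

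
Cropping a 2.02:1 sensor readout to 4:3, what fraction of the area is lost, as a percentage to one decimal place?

The height stays; only width is cut (since 4:3 is narrower than 2.02:1).
Area ratio = (1.333)/(2.020) = 66.01%; the remaining 33.99% is cropped out.

34.0%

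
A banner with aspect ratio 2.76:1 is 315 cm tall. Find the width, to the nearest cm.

869 cm

Width = 315 × 2.760 = 869.40.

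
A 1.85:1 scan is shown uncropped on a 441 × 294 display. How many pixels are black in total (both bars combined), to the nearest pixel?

24529 pixels

Since 1.850 > 1.500, the scan is width-limited.
The scan is 441 / 1.850 ≈ 238.3784 px tall.
Black = 294 − 238.3784 = 55.6216 px.
Bar area = 55.6216 × 441 ≈ 24529 px.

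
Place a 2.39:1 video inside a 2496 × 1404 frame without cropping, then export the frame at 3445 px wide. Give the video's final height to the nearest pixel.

Fitted into 2496×1404, the video spans the width; its height is 2496 / 2.390 ≈ 1044.35 px.
Scaling 2496 → 3445 is ×1.3802, so the height becomes 1044.35 × 1.3802 ≈ 1441.42 px.

1441 px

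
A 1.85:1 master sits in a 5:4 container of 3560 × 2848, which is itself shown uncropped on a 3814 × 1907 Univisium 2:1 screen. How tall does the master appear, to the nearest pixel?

Inside the 3560×2848 canvas the master is width-limited at 3560.00 × 1924.32.
Second fit — the 5:4 canvas into 3814×1907 spans the height: 2383.75 × 1907.00 (×0.6696 from 3560×2848).
So the master's height is 1924.32 × 0.6696 ≈ 1288.51.

1289 px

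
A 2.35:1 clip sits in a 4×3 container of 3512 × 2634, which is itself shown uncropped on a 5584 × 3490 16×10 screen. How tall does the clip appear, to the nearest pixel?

First fit — 2.35:1 into 3512×2634 spans the width: 3512.00 × 1494.47.
4×3 in 5584×3490: fills the height, so the intermediate becomes 4653.33 × 3490.00 — a scale of ×1.3250.
The clip scales with it: height 1494.47 × 1.3250 ≈ 1980.14.

1980 px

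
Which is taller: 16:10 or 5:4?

5:4

16:10 = 1.6 and 5:4 = 1.25; 1.6 > 1.25. The smaller width-to-height ratio is the taller frame.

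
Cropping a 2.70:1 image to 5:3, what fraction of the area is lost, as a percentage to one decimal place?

38.3%

Going from 2.70:1 to 5:3 means cutting width while keeping height.
Fraction kept = (1.667)/(2.700) ≈ 61.73%, so 38.27% is lost.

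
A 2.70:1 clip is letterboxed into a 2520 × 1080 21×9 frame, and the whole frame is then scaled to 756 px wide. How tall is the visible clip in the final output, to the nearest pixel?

280 px

At 2520×1080 the clip is width-limited, so height = 2520 / 2.700 ≈ 933.33 px.
Resizing to 756 px wide multiplies everything by 0.3000: 933.33 → 280.00 px.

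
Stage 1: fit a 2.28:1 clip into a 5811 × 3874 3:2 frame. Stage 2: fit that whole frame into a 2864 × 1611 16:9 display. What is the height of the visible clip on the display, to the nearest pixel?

1060 px

First fit — 2.28:1 into 5811×3874 spans the width: 5811.00 × 2548.68.
The 3:2 canvas is height-limited in 2864×1611, giving 2416.50 × 1611.00; scale factor 0.4158.
So the clip's height is 2548.68 × 0.4158 ≈ 1059.87.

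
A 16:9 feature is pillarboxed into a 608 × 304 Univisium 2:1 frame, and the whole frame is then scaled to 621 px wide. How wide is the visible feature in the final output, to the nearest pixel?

In the 608×304 frame the feature fills the height: width = 304 × 16/9 ≈ 540.44 px.
The frame scales by 621/608 = 1.0214; 540.44 × 1.0214 ≈ 552.00 px.

552 px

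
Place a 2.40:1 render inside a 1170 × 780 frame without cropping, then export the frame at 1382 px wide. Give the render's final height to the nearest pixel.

576 px

Fitted into 1170×780, the render spans the width; its height is 1170 / 2.400 ≈ 487.50 px.
Resizing to 1382 px wide multiplies everything by 1.1812: 487.50 → 575.83 px.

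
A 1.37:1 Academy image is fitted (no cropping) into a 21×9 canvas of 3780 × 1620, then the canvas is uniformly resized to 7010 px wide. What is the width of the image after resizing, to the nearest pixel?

At 3780×1620 the image is height-limited, so width = 1620 × 1.370 ≈ 2219.40 px.
The frame scales by 7010/3780 = 1.8545; 2219.40 × 1.8545 ≈ 4115.87 px.

4116 px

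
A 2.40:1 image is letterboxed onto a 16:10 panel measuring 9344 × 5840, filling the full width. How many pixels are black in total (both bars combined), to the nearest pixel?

That makes the image 3893.3333 px tall (9344 / 2.400).
Leftover height: 5840 − 3893.3333 = 1946.6667 px.
Bar area = 1946.6667 × 9344 ≈ 18189653 px.

18189653 pixels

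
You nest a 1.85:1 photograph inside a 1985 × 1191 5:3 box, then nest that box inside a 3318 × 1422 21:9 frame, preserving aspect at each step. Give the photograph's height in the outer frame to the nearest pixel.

1281 px

1.85:1 in 1985×1191: fills the width, so the photograph is 1985.00 × 1072.97.
Second fit — the 5:3 canvas into 3318×1422 spans the height: 2370.00 × 1422.00 (×1.1940 from 1985×1191).
So the photograph's height is 1072.97 × 1.1940 ≈ 1281.08.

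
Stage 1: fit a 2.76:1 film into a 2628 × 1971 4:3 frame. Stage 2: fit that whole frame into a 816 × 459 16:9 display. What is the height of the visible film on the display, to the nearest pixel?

222 px

2.76:1 in 2628×1971: fills the width, so the film is 2628.00 × 952.17.
4:3 in 816×459: fills the height, so the intermediate becomes 612.00 × 459.00 — a scale of ×0.2329.
The film scales with it: height 952.17 × 0.2329 ≈ 221.74.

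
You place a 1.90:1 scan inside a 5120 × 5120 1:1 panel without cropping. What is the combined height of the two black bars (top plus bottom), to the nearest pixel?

1.90:1 is wider than 1:1, so it spans the full width.
Content height = 5120 / 1.900 ≈ 2694.74 px.
5120 − 2694.74 = 2425.26 px of bars.

2425 px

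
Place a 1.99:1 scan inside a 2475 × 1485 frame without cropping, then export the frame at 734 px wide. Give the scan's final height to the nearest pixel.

369 px

At 2475×1485 the scan is width-limited, so height = 2475 / 1.990 ≈ 1243.72 px.
Resizing to 734 px wide multiplies everything by 0.2966: 1243.72 → 368.84 px.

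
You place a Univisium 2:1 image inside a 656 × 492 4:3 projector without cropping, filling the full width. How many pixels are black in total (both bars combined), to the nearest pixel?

107584 pixels

The image is 656 × 1/2 ≈ 328.0000 px tall.
Black = 492 − 328.0000 = 164.0000 px.
Bar area = 164.0000 × 656 ≈ 107584 px.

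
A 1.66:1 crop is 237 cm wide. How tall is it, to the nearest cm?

Height = 237 / 1.660 = 142.77.

143 cm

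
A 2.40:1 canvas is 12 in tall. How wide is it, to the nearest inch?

29 in

12 × 2.400 = 28.80.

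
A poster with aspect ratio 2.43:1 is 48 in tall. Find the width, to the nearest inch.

Width = 48 × 2.430 = 116.64.

117 in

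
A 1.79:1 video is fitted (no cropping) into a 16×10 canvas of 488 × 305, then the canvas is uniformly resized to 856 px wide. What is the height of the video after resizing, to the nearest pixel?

478 px

Fitted into 488×305, the video spans the width; its height is 488 / 1.790 ≈ 272.63 px.
The frame scales by 856/488 = 1.7541; 272.63 × 1.7541 ≈ 478.21 px.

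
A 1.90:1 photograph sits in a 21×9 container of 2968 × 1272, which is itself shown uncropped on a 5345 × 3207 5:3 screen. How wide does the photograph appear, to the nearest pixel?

4352 px

Inside the 2968×1272 canvas the photograph is height-limited at 2416.80 × 1272.00.
21×9 in 5345×3207: fills the width, so the intermediate becomes 5345.00 × 2290.71 — a scale of ×1.8009.
So the photograph's width is 2416.80 × 1.8009 ≈ 4352.36.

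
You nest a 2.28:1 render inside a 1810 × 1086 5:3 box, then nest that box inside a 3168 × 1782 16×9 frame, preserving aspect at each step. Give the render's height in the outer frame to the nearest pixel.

1303 px

Inside the 1810×1086 canvas the render is width-limited at 1810.00 × 793.86.
The 5:3 canvas is height-limited in 3168×1782, giving 2970.00 × 1782.00; scale factor 1.6409.
Applying the same ×1.6409: 793.86 → 1302.63.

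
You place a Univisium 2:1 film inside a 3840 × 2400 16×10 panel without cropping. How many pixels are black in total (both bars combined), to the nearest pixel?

1843200 pixels

Univisium 2:1 is wider than 16×10, so it spans the full width.
That makes the image 1920.0000 px tall (3840 × 1/2).
Black = 2400 − 1920.0000 = 480.0000 px.
Across the 3840-px span: 480.0000 × 3840 ≈ 1843200 px.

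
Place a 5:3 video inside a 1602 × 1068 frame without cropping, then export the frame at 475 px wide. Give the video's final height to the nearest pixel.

In the 1602×1068 frame the video fills the width: height = 1602 × 3/5 ≈ 961.20 px.
Scaling 1602 → 475 is ×0.2965, so the height becomes 961.20 × 0.2965 ≈ 285.00 px.

285 px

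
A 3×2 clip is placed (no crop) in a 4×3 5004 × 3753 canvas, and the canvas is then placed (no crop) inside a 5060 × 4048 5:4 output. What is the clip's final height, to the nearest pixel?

3373 px

Inside the 5004×3753 canvas the clip is width-limited at 5004.00 × 3336.00.
The 4×3 canvas is width-limited in 5060×4048, giving 5060.00 × 3795.00; scale factor 1.0112.
So the clip's height is 3336.00 × 1.0112 ≈ 3373.33.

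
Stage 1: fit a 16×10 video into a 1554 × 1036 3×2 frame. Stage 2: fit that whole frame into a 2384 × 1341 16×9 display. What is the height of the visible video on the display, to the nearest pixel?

1257 px

Inside the 1554×1036 canvas the video is width-limited at 1554.00 × 971.25.
The 3×2 canvas is height-limited in 2384×1341, giving 2011.50 × 1341.00; scale factor 1.2944.
The video scales with it: height 971.25 × 1.2944 ≈ 1257.19.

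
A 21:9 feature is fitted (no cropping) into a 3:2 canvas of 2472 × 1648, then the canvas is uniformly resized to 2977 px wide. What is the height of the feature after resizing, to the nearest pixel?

Fitted into 2472×1648, the feature spans the width; its height is 2472 × 9/21 ≈ 1059.43 px.
Scaling 2472 → 2977 is ×1.2043, so the height becomes 1059.43 × 1.2043 ≈ 1275.86 px.

1276 px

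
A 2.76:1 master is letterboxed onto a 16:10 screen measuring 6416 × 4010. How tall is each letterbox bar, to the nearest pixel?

843 px

2.76:1 (2.760) > 16:10 (1.600), so the master fills the width.
The master is 6416 / 2.760 ≈ 2324.64 px tall.
Black = 4010 − 2324.64 = 1685.36 px, or 842.68 per bar.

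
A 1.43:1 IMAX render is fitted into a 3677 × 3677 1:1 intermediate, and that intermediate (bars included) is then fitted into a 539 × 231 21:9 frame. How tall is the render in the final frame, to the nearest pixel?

First fit — 1.43:1 IMAX into 3677×3677 spans the width: 3677.00 × 2571.33.
1:1 in 539×231: fills the height, so the intermediate becomes 231.00 × 231.00 — a scale of ×0.0628.
Applying the same ×0.0628: 2571.33 → 161.54.

162 px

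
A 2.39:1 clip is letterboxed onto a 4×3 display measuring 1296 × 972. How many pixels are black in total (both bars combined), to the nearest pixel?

2.39:1 (2.390) > 4×3 (1.333), so the clip fills the width.
That makes the image 542.2594 px tall (1296 / 2.390).
Leftover height: 972 − 542.2594 = 429.7406 px.
Bar area = 429.7406 × 1296 ≈ 556944 px.

556944 pixels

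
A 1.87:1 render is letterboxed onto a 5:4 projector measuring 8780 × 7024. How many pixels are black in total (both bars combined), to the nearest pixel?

1.87:1 (1.870) > 5:4 (1.250), so the render fills the width.
Content height = 8780 / 1.870 ≈ 4695.1872 px.
Leftover height: 7024 − 4695.1872 = 2328.8128 px.
That's 2328.8128 × 8780 ≈ 20446977 black pixels.

20446977 pixels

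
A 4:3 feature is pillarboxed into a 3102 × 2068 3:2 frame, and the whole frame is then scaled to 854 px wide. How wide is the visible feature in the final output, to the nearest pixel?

759 px

At 3102×2068 the feature is height-limited, so width = 2068 × 4/3 ≈ 2757.33 px.
The frame scales by 854/3102 = 0.2753; 2757.33 × 0.2753 ≈ 759.11 px.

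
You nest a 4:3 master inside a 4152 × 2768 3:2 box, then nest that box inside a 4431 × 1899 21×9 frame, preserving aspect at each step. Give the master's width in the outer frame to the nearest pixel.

Inside the 4152×2768 canvas the master is height-limited at 3690.67 × 2768.00.
The 3:2 canvas is height-limited in 4431×1899, giving 2848.50 × 1899.00; scale factor 0.6861.
Applying the same ×0.6861: 3690.67 → 2532.00.

2532 px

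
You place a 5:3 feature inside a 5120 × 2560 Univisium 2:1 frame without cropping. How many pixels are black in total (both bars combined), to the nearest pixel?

2184533 pixels

5:3 is narrower than Univisium 2:1, so it spans the full height.
Content width = 2560 × 5/3 ≈ 4266.6667 px.
5120 − 4266.6667 = 853.3333 px of bars.
Across the 2560-px span: 853.3333 × 2560 ≈ 2184533 px.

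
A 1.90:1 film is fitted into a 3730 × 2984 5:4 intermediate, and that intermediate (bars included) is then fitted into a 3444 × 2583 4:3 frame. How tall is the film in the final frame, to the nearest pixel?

1699 px

First fit — 1.90:1 into 3730×2984 spans the width: 3730.00 × 1963.16.
Second fit — the 5:4 canvas into 3444×2583 spans the height: 3228.75 × 2583.00 (×0.8656 from 3730×2984).
The film scales with it: height 1963.16 × 0.8656 ≈ 1699.34.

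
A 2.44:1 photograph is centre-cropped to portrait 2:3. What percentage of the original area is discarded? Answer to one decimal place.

72.7%

Going from 2.44:1 to portrait 2:3 means cutting width while keeping height.
(0.667)/(2.440) ≈ 0.273 of the area survives, leaving 72.68% discarded.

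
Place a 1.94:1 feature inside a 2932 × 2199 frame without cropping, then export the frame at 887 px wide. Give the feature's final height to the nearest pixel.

Fitted into 2932×2199, the feature spans the width; its height is 2932 / 1.940 ≈ 1511.34 px.
The frame scales by 887/2932 = 0.3025; 1511.34 × 0.3025 ≈ 457.22 px.

457 px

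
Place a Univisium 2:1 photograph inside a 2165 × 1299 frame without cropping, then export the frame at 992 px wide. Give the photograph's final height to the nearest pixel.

496 px

Fitted into 2165×1299, the photograph spans the width; its height is 2165 × 1/2 ≈ 1082.50 px.
Resizing to 992 px wide multiplies everything by 0.4582: 1082.50 → 496.00 px.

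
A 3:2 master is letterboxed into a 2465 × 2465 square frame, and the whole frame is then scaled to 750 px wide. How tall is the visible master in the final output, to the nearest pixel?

Fitted into 2465×2465, the master spans the width; its height is 2465 × 2/3 ≈ 1643.33 px.
Scaling 2465 → 750 is ×0.3043, so the height becomes 1643.33 × 0.3043 ≈ 500.00 px.

500 px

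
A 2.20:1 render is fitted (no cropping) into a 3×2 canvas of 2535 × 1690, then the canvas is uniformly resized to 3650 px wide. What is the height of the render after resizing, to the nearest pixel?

1659 px

At 2535×1690 the render is width-limited, so height = 2535 / 2.200 ≈ 1152.27 px.
Scaling 2535 → 3650 is ×1.4398, so the height becomes 1152.27 × 1.4398 ≈ 1659.09 px.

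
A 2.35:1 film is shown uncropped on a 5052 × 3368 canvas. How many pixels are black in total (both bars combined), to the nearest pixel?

2.35:1 is wider than 3:2, so it spans the full width.
The film is 5052 / 2.350 ≈ 2149.7872 px tall.
3368 − 2149.7872 = 1218.2128 px of bars.
Across the 5052-px span: 1218.2128 × 5052 ≈ 6154411 px.

6154411 pixels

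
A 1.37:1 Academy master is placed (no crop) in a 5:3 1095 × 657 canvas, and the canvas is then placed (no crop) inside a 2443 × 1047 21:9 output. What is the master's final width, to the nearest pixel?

1.37:1 Academy in 1095×657: fills the height, so the master is 900.09 × 657.00.
5:3 in 2443×1047: fills the height, so the intermediate becomes 1745.00 × 1047.00 — a scale of ×1.5936.
Applying the same ×1.5936: 900.09 → 1434.39.

1434 px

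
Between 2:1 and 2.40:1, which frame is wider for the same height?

2 and 2.4; 2.4 > 2.

2.40:1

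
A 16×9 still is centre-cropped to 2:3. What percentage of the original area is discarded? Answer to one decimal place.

Going from 16×9 to 2:3 means cutting width while keeping height.
Area ratio = (0.667)/(1.778) = 37.50%; the remaining 62.50% is cropped out.

62.5%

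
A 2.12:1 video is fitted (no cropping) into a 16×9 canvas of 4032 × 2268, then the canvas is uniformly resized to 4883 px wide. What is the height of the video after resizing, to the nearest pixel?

At 4032×2268 the video is width-limited, so height = 4032 / 2.120 ≈ 1901.89 px.
Scaling 4032 → 4883 is ×1.2111, so the height becomes 1901.89 × 1.2111 ≈ 2303.30 px.

2303 px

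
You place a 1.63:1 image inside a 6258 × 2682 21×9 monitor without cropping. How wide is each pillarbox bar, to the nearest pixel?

Since 1.630 < 2.333, the image is height-limited.
Content width = 2682 × 1.630 ≈ 4371.66 px.
Leftover width: 6258 − 4371.66 = 1886.34 px → 943.17 each side.

943 px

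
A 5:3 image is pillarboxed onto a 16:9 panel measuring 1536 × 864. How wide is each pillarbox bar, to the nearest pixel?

48 px

Since 1.667 < 1.778, the image is height-limited.
That makes the image 1440.00 px wide (864 × 5/3).
Black = 1536 − 1440.00 = 96.00 px, or 48.00 per bar.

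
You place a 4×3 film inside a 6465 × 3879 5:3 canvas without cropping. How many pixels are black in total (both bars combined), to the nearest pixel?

Since 1.333 < 1.667, the film is height-limited.
That makes the image 5172.0000 px wide (3879 × 4/3).
6465 − 5172.0000 = 1293.0000 px of bars.
That's 1293.0000 × 3879 ≈ 5015547 black pixels.

5015547 pixels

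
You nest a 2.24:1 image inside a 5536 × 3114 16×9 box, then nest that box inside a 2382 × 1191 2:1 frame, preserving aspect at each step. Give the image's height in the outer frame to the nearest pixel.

945 px

2.24:1 in 5536×3114: fills the width, so the image is 5536.00 × 2471.43.
Second fit — the 16×9 canvas into 2382×1191 spans the height: 2117.33 × 1191.00 (×0.3825 from 5536×3114).
The image scales with it: height 2471.43 × 0.3825 ≈ 945.24.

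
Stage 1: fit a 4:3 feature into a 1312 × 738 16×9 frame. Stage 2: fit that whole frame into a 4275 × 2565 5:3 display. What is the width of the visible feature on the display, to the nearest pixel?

Inside the 1312×738 canvas the feature is height-limited at 984.00 × 738.00.
The 16×9 canvas is width-limited in 4275×2565, giving 4275.00 × 2404.69; scale factor 3.2584.
So the feature's width is 984.00 × 3.2584 ≈ 3206.25.

3206 px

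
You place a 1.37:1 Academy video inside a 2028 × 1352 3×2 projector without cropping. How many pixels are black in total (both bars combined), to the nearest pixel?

1.37:1 Academy (1.370) < 3×2 (1.500), so the video fills the height.
That makes the image 1852.2400 px wide (1352 × 1.370).
2028 − 1852.2400 = 175.7600 px of bars.
That's 175.7600 × 1352 ≈ 237628 black pixels.

237628 pixels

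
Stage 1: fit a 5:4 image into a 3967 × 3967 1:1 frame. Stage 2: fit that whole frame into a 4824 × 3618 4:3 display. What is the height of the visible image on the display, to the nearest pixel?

2894 px

5:4 in 3967×3967: fills the width, so the image is 3967.00 × 3173.60.
1:1 in 4824×3618: fills the height, so the intermediate becomes 3618.00 × 3618.00 — a scale of ×0.9120.
Applying the same ×0.9120: 3173.60 → 2894.40.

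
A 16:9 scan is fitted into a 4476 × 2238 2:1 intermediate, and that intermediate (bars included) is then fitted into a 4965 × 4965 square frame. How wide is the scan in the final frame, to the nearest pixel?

Inside the 4476×2238 canvas the scan is height-limited at 3978.67 × 2238.00.
2:1 in 4965×4965: fills the width, so the intermediate becomes 4965.00 × 2482.50 — a scale of ×1.1092.
So the scan's width is 3978.67 × 1.1092 ≈ 4413.33.

4413 px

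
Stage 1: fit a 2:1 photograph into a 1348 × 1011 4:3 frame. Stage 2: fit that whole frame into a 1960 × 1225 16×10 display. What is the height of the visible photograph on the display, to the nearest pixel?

First fit — 2:1 into 1348×1011 spans the width: 1348.00 × 674.00.
4:3 in 1960×1225: fills the height, so the intermediate becomes 1633.33 × 1225.00 — a scale of ×1.2117.
So the photograph's height is 674.00 × 1.2117 ≈ 816.67.

817 px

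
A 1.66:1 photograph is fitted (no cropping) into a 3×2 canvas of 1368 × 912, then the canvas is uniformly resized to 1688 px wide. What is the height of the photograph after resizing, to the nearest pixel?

1017 px

Fitted into 1368×912, the photograph spans the width; its height is 1368 / 1.660 ≈ 824.10 px.
Scaling 1368 → 1688 is ×1.2339, so the height becomes 824.10 × 1.2339 ≈ 1016.87 px.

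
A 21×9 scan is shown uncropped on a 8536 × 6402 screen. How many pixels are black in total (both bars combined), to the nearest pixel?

23420345 pixels

Since 2.333 > 1.333, the scan is width-limited.
The scan is 8536 × 9/21 ≈ 3658.2857 px tall.
Leftover height: 6402 − 3658.2857 = 2743.7143 px.
Across the 8536-px span: 2743.7143 × 8536 ≈ 23420345 px.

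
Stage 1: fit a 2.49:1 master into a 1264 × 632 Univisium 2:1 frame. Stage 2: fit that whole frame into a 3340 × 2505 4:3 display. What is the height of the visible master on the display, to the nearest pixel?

2.49:1 in 1264×632: fills the width, so the master is 1264.00 × 507.63.
The Univisium 2:1 canvas is width-limited in 3340×2505, giving 3340.00 × 1670.00; scale factor 2.6424.
So the master's height is 507.63 × 2.6424 ≈ 1341.37.

1341 px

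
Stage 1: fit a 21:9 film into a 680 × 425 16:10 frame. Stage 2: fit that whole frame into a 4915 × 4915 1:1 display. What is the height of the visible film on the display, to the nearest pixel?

2106 px

21:9 in 680×425: fills the width, so the film is 680.00 × 291.43.
The 16:10 canvas is width-limited in 4915×4915, giving 4915.00 × 3071.88; scale factor 7.2279.
So the film's height is 291.43 × 7.2279 ≈ 2106.43.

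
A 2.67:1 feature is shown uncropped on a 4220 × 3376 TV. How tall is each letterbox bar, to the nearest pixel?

Since 2.670 > 1.250, the feature is width-limited.
Content height = 4220 / 2.670 ≈ 1580.52 px.
3376 − 1580.52 = 1795.48 px of bars (897.74 each).

898 px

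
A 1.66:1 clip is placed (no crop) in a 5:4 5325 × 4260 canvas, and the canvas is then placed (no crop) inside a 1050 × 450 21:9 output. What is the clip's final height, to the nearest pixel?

First fit — 1.66:1 into 5325×4260 spans the width: 5325.00 × 3207.83.
The 5:4 canvas is height-limited in 1050×450, giving 562.50 × 450.00; scale factor 0.1056.
So the clip's height is 3207.83 × 0.1056 ≈ 338.86.

339 px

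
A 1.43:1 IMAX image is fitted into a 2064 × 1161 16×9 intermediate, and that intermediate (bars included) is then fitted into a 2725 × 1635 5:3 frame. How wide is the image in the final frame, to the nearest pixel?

2192 px

1.43:1 IMAX in 2064×1161: fills the height, so the image is 1660.23 × 1161.00.
Second fit — the 16×9 canvas into 2725×1635 spans the width: 2725.00 × 1532.81 (×1.3203 from 2064×1161).
So the image's width is 1660.23 × 1.3203 ≈ 2191.92.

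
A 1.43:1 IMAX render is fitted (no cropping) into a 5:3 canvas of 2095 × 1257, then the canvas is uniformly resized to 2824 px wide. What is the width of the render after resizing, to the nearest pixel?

2423 px

Fitted into 2095×1257, the render spans the height; its width is 1257 × 1.430 ≈ 1797.51 px.
Resizing to 2824 px wide multiplies everything by 1.3480: 1797.51 → 2422.99 px.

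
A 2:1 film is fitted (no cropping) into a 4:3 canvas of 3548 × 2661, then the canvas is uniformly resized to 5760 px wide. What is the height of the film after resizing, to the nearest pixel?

At 3548×2661 the film is width-limited, so height = 3548 × 1/2 ≈ 1774.00 px.
Resizing to 5760 px wide multiplies everything by 1.6234: 1774.00 → 2880.00 px.

2880 px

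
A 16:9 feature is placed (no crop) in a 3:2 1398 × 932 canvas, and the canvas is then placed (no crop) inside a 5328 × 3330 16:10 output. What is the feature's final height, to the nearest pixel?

16:9 in 1398×932: fills the width, so the feature is 1398.00 × 786.38.
The 3:2 canvas is height-limited in 5328×3330, giving 4995.00 × 3330.00; scale factor 3.5730.
Applying the same ×3.5730: 786.38 → 2809.69.

2810 px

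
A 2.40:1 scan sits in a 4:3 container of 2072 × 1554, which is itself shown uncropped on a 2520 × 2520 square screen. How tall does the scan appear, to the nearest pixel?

1050 px

First fit — 2.40:1 into 2072×1554 spans the width: 2072.00 × 863.33.
Second fit — the 4:3 canvas into 2520×2520 spans the width: 2520.00 × 1890.00 (×1.2162 from 2072×1554).
Applying the same ×1.2162: 863.33 → 1050.00.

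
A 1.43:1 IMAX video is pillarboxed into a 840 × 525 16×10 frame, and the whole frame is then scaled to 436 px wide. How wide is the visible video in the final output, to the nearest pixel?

390 px

At 840×525 the video is height-limited, so width = 525 × 1.430 ≈ 750.75 px.
Scaling 840 → 436 is ×0.5190, so the width becomes 750.75 × 0.5190 ≈ 389.68 px.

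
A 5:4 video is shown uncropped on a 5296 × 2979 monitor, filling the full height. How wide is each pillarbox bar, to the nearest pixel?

The video is 2979 × 5/4 ≈ 3723.75 px wide.
Leftover width: 5296 − 3723.75 = 1572.25 px → 786.12 each side.

786 px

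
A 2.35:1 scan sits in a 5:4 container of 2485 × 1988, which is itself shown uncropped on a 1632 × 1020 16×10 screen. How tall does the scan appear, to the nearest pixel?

543 px

First fit — 2.35:1 into 2485×1988 spans the width: 2485.00 × 1057.45.
Second fit — the 5:4 canvas into 1632×1020 spans the height: 1275.00 × 1020.00 (×0.5131 from 2485×1988).
Applying the same ×0.5131: 1057.45 → 542.55.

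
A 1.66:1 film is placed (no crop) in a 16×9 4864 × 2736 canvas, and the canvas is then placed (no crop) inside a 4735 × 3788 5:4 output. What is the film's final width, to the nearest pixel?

4421 px

Inside the 4864×2736 canvas the film is height-limited at 4541.76 × 2736.00.
Second fit — the 16×9 canvas into 4735×3788 spans the width: 4735.00 × 2663.44 (×0.9735 from 4864×2736).
The film scales with it: width 4541.76 × 0.9735 ≈ 4421.31.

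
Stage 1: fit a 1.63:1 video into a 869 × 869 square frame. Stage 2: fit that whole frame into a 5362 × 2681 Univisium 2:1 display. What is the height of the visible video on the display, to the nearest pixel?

1.63:1 in 869×869: fills the width, so the video is 869.00 × 533.13.
The square canvas is height-limited in 5362×2681, giving 2681.00 × 2681.00; scale factor 3.0852.
The video scales with it: height 533.13 × 3.0852 ≈ 1644.79.

1645 px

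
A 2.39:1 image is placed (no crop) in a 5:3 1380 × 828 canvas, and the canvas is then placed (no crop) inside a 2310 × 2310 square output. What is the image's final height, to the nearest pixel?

967 px

First fit — 2.39:1 into 1380×828 spans the width: 1380.00 × 577.41.
Second fit — the 5:3 canvas into 2310×2310 spans the width: 2310.00 × 1386.00 (×1.6739 from 1380×828).
So the image's height is 577.41 × 1.6739 ≈ 966.53.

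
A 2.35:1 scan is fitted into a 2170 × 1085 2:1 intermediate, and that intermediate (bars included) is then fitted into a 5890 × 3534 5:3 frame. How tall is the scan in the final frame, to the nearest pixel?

Inside the 2170×1085 canvas the scan is width-limited at 2170.00 × 923.40.
The 2:1 canvas is width-limited in 5890×3534, giving 5890.00 × 2945.00; scale factor 2.7143.
The scan scales with it: height 923.40 × 2.7143 ≈ 2506.38.

2506 px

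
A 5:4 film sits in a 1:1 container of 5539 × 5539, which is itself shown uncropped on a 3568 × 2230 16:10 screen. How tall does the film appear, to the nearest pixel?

1784 px

5:4 in 5539×5539: fills the width, so the film is 5539.00 × 4431.20.
1:1 in 3568×2230: fills the height, so the intermediate becomes 2230.00 × 2230.00 — a scale of ×0.4026.
The film scales with it: height 4431.20 × 0.4026 ≈ 1784.00.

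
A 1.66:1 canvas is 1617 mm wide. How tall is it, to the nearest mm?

974 mm

Height = 1617 / 1.660 = 974.10.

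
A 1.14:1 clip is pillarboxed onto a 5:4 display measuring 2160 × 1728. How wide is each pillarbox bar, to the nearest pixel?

1.14:1 (1.140) < 5:4 (1.250), so the clip fills the height.
That makes the image 1969.92 px wide (1728 × 1.140).
2160 − 1969.92 = 190.08 px of bars (95.04 each).

95 px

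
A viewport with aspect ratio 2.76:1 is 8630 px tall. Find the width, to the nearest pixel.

Width = 8630 × 2.760 = 23818.80.

23819 px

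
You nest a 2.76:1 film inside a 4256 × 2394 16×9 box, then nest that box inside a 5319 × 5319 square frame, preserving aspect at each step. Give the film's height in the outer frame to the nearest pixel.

1927 px

2.76:1 in 4256×2394: fills the width, so the film is 4256.00 × 1542.03.
16×9 in 5319×5319: fills the width, so the intermediate becomes 5319.00 × 2991.94 — a scale of ×1.2498.
So the film's height is 1542.03 × 1.2498 ≈ 1927.17.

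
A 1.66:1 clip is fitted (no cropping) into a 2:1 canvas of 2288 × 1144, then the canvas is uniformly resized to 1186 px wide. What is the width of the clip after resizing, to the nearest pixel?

Fitted into 2288×1144, the clip spans the height; its width is 1144 × 1.660 ≈ 1899.04 px.
Scaling 2288 → 1186 is ×0.5184, so the width becomes 1899.04 × 0.5184 ≈ 984.38 px.

984 px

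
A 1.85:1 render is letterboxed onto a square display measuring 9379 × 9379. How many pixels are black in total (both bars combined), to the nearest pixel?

40416646 pixels

Since 1.850 > 1.000, the render is width-limited.
That makes the image 5069.7297 px tall (9379 / 1.850).
9379 − 5069.7297 = 4309.2703 px of bars.
Across the 9379-px span: 4309.2703 × 9379 ≈ 40416646 px.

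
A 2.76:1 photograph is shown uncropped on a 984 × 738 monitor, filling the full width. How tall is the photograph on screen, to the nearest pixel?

The photograph is 984 / 2.760 ≈ 356.52 px tall.

357 px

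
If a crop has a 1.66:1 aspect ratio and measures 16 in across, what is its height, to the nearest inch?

10 in

16 / 1.660 = 9.64.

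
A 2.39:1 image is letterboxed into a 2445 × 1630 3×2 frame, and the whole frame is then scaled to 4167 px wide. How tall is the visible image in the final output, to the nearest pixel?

1744 px

Fitted into 2445×1630, the image spans the width; its height is 2445 / 2.390 ≈ 1023.01 px.
Scaling 2445 → 4167 is ×1.7043, so the height becomes 1023.01 × 1.7043 ≈ 1743.51 px.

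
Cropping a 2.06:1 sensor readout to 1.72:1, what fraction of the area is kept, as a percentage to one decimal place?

83.5%

1.72:1 is narrower than 2.06:1, so the crop keeps the full height and trims the width.
Area ratio = (1.720)/(2.060) = 83.50% retained.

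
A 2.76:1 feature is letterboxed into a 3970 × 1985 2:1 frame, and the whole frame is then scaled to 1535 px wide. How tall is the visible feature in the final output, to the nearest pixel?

556 px

Fitted into 3970×1985, the feature spans the width; its height is 3970 / 2.760 ≈ 1438.41 px.
The frame scales by 1535/3970 = 0.3866; 1438.41 × 0.3866 ≈ 556.16 px.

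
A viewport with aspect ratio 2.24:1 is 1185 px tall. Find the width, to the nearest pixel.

2654 px

1185 × 2.240 = 2654.40.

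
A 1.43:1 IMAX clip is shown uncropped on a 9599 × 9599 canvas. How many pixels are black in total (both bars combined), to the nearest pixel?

27706674 pixels

1.43:1 IMAX is wider than square, so it spans the full width.
That makes the image 6712.5874 px tall (9599 / 1.430).
Black = 9599 − 6712.5874 = 2886.4126 px.
Bar area = 2886.4126 × 9599 ≈ 27706674 px.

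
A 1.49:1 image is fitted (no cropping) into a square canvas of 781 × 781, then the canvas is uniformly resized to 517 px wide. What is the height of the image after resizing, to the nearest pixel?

At 781×781 the image is width-limited, so height = 781 / 1.490 ≈ 524.16 px.
The frame scales by 517/781 = 0.6620; 524.16 × 0.6620 ≈ 346.98 px.

347 px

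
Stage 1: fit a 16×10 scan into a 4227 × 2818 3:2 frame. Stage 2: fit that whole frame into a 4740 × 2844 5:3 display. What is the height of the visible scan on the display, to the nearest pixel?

16×10 in 4227×2818: fills the width, so the scan is 4227.00 × 2641.88.
3:2 in 4740×2844: fills the height, so the intermediate becomes 4266.00 × 2844.00 — a scale of ×1.0092.
Applying the same ×1.0092: 2641.88 → 2666.25.

2666 px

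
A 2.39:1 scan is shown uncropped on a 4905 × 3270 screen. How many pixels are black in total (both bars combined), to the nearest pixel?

5972812 pixels

Since 2.390 > 1.500, the scan is width-limited.
Content height = 4905 / 2.390 ≈ 2052.3013 px.
Black = 3270 − 2052.3013 = 1217.6987 px.
That's 1217.6987 × 4905 ≈ 5972812 black pixels.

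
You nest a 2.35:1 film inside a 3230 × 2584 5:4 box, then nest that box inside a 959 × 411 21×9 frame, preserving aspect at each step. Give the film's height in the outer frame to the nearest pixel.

219 px

2.35:1 in 3230×2584: fills the width, so the film is 3230.00 × 1374.47.
Second fit — the 5:4 canvas into 959×411 spans the height: 513.75 × 411.00 (×0.1591 from 3230×2584).
Applying the same ×0.1591: 1374.47 → 218.62.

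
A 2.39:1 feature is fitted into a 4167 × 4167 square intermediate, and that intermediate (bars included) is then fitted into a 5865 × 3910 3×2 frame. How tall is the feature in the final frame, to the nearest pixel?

2.39:1 in 4167×4167: fills the width, so the feature is 4167.00 × 1743.51.
Second fit — the square canvas into 5865×3910 spans the height: 3910.00 × 3910.00 (×0.9383 from 4167×4167).
Applying the same ×0.9383: 1743.51 → 1635.98.

1636 px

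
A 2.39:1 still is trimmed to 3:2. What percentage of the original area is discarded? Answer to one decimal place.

37.2%

3:2 is narrower than 2.39:1, so the crop keeps the full height and trims the width.
Area ratio = (1.500)/(2.390) = 62.76%; the remaining 37.24% is cropped out.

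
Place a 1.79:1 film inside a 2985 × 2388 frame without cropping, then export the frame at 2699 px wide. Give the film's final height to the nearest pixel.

1508 px

In the 2985×2388 frame the film fills the width: height = 2985 / 1.790 ≈ 1667.60 px.
The frame scales by 2699/2985 = 0.9042; 1667.60 × 0.9042 ≈ 1507.82 px.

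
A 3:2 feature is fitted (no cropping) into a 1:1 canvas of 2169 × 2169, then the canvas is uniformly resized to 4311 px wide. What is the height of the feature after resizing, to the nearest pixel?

2874 px

Fitted into 2169×2169, the feature spans the width; its height is 2169 × 2/3 ≈ 1446.00 px.
Resizing to 4311 px wide multiplies everything by 1.9876: 1446.00 → 2874.00 px.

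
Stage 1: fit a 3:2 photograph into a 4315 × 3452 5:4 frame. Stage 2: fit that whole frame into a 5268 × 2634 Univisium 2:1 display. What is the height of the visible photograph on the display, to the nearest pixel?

Inside the 4315×3452 canvas the photograph is width-limited at 4315.00 × 2876.67.
Second fit — the 5:4 canvas into 5268×2634 spans the height: 3292.50 × 2634.00 (×0.7630 from 4315×3452).
The photograph scales with it: height 2876.67 × 0.7630 ≈ 2195.00.

2195 px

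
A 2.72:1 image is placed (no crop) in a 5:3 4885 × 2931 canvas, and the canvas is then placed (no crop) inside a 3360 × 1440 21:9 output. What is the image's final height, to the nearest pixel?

882 px

2.72:1 in 4885×2931: fills the width, so the image is 4885.00 × 1795.96.
The 5:3 canvas is height-limited in 3360×1440, giving 2400.00 × 1440.00; scale factor 0.4913.
So the image's height is 1795.96 × 0.4913 ≈ 882.35.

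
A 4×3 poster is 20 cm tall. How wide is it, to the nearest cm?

27 cm

20 / 3 × 4 = 26.67.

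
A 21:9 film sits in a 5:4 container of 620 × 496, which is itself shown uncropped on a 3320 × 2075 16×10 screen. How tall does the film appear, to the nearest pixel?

First fit — 21:9 into 620×496 spans the width: 620.00 × 265.71.
Second fit — the 5:4 canvas into 3320×2075 spans the height: 2593.75 × 2075.00 (×4.1835 from 620×496).
So the film's height is 265.71 × 4.1835 ≈ 1111.61.

1112 px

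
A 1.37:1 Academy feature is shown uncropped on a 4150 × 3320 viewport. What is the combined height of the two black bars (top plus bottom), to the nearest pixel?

Since 1.370 > 1.250, the feature is width-limited.
That makes the image 3029.20 px tall (4150 / 1.370).
Leftover height: 3320 − 3029.20 = 290.80 px.

291 px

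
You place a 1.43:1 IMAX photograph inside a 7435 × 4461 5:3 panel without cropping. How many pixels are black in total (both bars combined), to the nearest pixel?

1.43:1 IMAX is narrower than 5:3, so it spans the full height.
Content width = 4461 × 1.430 ≈ 6379.2300 px.
Black = 7435 − 6379.2300 = 1055.7700 px.
Bar area = 1055.7700 × 4461 ≈ 4709790 px.

4709790 pixels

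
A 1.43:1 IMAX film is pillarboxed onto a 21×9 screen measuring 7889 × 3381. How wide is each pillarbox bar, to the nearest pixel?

1.43:1 IMAX is narrower than 21×9, so it spans the full height.
That makes the image 4834.83 px wide (3381 × 1.430).
Leftover width: 7889 − 4834.83 = 3054.17 px → 1527.09 each side.

1527 px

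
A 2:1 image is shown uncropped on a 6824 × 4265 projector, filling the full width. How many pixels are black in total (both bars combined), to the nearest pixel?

5820872 pixels

Content height = 6824 × 1/2 ≈ 3412.0000 px.
4265 − 3412.0000 = 853.0000 px of bars.
That's 853.0000 × 6824 ≈ 5820872 black pixels.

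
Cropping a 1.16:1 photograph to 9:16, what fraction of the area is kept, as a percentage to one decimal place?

48.5%

Going from 1.16:1 to 9:16 means cutting width while keeping height.
Area ratio = (0.562)/(1.160) = 48.49% retained.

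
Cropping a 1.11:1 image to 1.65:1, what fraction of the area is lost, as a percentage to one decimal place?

The width stays; only height is cut (since 1.65:1 is wider than 1.11:1).
Fraction kept = (1.110)/(1.650) ≈ 67.27%, so 32.73% is lost.

32.7%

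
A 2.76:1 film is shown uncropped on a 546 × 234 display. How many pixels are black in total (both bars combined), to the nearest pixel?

19751 pixels

Since 2.760 > 2.333, the film is width-limited.
Content height = 546 / 2.760 ≈ 197.8261 px.
Black = 234 − 197.8261 = 36.1739 px.
Across the 546-px span: 36.1739 × 546 ≈ 19751 px.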